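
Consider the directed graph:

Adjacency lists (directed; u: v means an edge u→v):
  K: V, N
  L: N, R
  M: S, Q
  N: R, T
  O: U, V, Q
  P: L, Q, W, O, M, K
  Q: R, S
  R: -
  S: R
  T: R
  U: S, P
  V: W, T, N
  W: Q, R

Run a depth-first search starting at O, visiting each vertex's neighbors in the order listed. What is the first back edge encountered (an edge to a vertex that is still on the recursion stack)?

DFS from O (visiting each vertex's neighbors in the order listed); mark gray on enter, black on exit:
O gray
  U gray
    S gray
      R gray
      R black
    S black
    P gray
      L gray
        N gray
          N→R: R black — skip
          T gray
            T→R: R black — skip
          T black
        N black
        L→R: R black — skip
      L black
      Q gray
        Q→R: R black — skip
        Q→S: S black — skip
      Q black
      W gray
        W→Q: Q black — skip
        W→R: R black — skip
      W black
      P→O: O is gray → back edge
First back edge: P → O.

P->O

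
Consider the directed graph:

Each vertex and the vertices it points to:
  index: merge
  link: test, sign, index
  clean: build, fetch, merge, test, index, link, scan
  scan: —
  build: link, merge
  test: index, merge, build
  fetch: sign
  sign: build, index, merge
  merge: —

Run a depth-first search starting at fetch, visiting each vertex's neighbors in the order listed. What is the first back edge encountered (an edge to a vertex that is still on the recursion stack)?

test->build

DFS from fetch (visiting each vertex's neighbors in the order listed); mark gray on enter, black on exit:
fetch gray
  sign gray
    build gray
      link gray
        test gray
          index gray
            merge gray
            merge black
          index black
          test→merge: merge black — skip
          test→build: build is gray → back edge
First back edge: test → build.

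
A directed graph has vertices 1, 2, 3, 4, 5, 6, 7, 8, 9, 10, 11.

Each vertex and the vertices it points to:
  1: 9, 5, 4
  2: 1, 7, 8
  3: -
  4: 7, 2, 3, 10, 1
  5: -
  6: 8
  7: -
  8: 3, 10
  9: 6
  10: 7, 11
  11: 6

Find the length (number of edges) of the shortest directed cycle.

For each vertex v, BFS finds the shortest path from v back to v.
The shortest such closed walk is 1 → 4 → 1, length 2.

2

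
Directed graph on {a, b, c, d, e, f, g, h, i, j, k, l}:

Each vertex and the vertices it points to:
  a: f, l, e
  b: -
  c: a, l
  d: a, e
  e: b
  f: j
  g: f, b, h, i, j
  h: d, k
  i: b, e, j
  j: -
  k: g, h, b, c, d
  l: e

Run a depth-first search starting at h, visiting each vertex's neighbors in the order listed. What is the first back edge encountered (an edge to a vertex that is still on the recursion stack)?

g→h

DFS from h (visiting each vertex's neighbors in the order listed); mark gray on enter, black on exit:
h gray
  d gray
    a gray
      f gray
        j gray
        j black
      f black
      l gray
        e gray
          b gray
          b black
        e black
      l black
      a→e: e black — skip
    a black
    d→e: e black — skip
  d black
  k gray
    g gray
      g→f: f black — skip
      g→b: b black — skip
      g→h: h is gray → back edge
First back edge: g → h.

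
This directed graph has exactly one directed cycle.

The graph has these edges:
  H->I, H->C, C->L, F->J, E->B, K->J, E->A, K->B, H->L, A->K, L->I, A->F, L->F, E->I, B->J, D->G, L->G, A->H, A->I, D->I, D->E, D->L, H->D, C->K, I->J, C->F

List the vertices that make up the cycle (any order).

DFS with gray/black marking from A:
A gray
  H gray
    C gray
      F gray
        J gray
        J black
      F black
      K gray
        K→J: J black — skip
        B gray
          B→J: J black — skip
        B black
      K black
      L gray
        G gray
        G black
        L→F: F black — skip
        I gray
          I→J: J black — skip
        I black
      L black
    C black
    H→L: L black — skip
    D gray
      D→L: L black — skip
      D→I: I black — skip
      E gray
        E→A: A is gray → back edge
Back edge closes the cycle A → H → D → E → A; its vertices are {A, D, E, H}.

A, D, E, H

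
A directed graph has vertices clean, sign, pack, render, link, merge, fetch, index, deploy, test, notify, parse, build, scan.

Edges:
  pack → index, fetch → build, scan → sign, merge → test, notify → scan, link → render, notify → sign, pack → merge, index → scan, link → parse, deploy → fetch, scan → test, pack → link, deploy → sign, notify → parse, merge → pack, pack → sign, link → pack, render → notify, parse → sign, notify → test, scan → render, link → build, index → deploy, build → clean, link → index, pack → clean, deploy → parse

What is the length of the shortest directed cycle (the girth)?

2

For each vertex v, BFS finds the shortest path from v back to v.
The shortest such closed walk is pack → merge → pack, length 2.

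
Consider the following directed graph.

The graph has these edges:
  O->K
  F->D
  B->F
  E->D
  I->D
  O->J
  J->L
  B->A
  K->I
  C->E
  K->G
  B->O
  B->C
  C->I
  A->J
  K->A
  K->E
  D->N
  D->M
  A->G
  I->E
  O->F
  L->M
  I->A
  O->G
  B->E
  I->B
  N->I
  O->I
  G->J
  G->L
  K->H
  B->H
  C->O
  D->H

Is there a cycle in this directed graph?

DFS with white/gray/black marking, starting from N:
N gray
  I gray
    D gray
      M gray
      M black
      H gray
      H black
      D→N: N is gray → back edge
Back edge found, so a cycle exists: N → I → D → N.

Yes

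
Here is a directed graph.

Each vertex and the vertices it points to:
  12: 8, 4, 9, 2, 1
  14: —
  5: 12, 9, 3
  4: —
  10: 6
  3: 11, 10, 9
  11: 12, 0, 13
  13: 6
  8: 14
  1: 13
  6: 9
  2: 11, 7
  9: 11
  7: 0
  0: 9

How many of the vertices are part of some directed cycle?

A vertex is on a directed cycle iff it belongs to a strongly connected component of size ≥ 2 (or has a self-loop).
The vertices on cycles are {0, 1, 2, 6, 7, 9, 11, 12, 13} — 9 in total.

9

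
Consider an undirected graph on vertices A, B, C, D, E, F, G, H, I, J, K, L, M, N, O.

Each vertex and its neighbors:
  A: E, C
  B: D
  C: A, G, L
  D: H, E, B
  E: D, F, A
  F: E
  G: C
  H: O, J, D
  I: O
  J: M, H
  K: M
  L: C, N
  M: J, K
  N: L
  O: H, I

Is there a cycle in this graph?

DFS, tracking each vertex's parent; an edge to a visited non-parent vertex closes a cycle.
Start from C:
visit C (parent –)
  visit A (parent C)
    visit E (parent A)
      visit D (parent E)
        visit H (parent D)
          visit O (parent H)
            O–H: parent, skip
            visit I (parent O)
              I–O: parent, skip
          visit J (parent H)
            visit M (parent J)
              M–J: parent, skip
              visit K (parent M)
                K–M: parent, skip
            J–H: parent, skip
          H–D: parent, skip
        D–E: parent, skip
        visit B (parent D)
          B–D: parent, skip
      visit F (parent E)
        F–E: parent, skip
      E–A: parent, skip
    A–C: parent, skip
  visit G (parent C)
    G–C: parent, skip
  visit L (parent C)
    L–C: parent, skip
    visit N (parent L)
      N–L: parent, skip
No non-parent visited neighbor found — the graph is a forest.

No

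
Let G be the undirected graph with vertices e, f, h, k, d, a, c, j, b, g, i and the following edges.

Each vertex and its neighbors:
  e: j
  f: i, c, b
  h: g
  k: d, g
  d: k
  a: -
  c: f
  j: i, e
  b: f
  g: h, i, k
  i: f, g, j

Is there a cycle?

DFS, tracking each vertex's parent; an edge to a visited non-parent vertex closes a cycle.
Start from c:
visit c (parent –)
  visit f (parent c)
    visit i (parent f)
      i–f: parent, skip
      visit g (parent i)
        visit h (parent g)
          h–g: parent, skip
        g–i: parent, skip
        visit k (parent g)
          visit d (parent k)
            d–k: parent, skip
          k–g: parent, skip
      visit j (parent i)
        j–i: parent, skip
        visit e (parent j)
          e–j: parent, skip
    f–c: parent, skip
    visit b (parent f)
      b–f: parent, skip
visit a (parent –)
No non-parent visited neighbor found — the graph is a forest.

No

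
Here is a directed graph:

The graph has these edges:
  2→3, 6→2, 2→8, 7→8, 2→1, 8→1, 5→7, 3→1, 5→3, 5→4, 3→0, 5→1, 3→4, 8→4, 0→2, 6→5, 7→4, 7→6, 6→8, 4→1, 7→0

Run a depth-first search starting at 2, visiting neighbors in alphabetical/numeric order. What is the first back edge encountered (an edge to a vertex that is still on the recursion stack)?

DFS from 2 (visiting neighbors in alphabetical/numeric order); mark gray on enter, black on exit:
2 gray
  1 gray
  1 black
  3 gray
    0 gray
      0→2: 2 is gray → back edge
First back edge: 0 → 2.

0→2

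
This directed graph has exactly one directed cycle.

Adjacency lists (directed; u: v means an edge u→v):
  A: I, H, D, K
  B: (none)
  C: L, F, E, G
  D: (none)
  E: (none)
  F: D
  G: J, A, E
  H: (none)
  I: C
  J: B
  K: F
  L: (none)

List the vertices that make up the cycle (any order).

A, C, G, I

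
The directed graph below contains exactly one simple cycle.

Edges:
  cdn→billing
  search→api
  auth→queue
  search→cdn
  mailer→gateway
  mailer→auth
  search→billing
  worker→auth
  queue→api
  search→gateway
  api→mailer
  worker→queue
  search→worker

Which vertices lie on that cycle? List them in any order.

DFS with gray/black marking from api:
api gray
  mailer gray
    auth gray
      queue gray
        queue→api: api is gray → back edge
Back edge closes the cycle api → mailer → auth → queue → api; its vertices are {api, auth, queue, mailer}.

api, auth, queue, mailer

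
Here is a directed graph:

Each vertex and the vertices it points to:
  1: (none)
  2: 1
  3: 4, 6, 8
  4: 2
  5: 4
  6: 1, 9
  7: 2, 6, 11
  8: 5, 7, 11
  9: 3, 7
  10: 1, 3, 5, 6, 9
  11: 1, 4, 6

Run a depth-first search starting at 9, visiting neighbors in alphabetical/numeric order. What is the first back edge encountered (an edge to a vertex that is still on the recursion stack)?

6->9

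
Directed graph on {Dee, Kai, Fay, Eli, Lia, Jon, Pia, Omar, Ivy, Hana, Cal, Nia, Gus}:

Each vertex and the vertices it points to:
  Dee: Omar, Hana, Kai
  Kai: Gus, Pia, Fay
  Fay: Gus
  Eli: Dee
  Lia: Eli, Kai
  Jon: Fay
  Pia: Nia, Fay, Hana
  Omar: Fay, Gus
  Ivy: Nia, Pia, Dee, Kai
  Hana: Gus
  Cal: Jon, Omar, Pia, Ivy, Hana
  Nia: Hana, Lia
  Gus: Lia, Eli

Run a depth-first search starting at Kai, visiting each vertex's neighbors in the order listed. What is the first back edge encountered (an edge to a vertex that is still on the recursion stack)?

Fay→Gus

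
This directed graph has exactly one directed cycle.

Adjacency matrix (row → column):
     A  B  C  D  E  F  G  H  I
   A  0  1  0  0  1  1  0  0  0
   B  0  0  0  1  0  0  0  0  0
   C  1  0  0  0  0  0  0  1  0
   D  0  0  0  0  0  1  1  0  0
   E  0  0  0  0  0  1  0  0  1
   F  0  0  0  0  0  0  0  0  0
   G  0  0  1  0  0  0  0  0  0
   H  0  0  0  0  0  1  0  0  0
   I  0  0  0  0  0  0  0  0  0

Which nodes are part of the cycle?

DFS with gray/black marking from D:
D gray
  F gray
  F black
  G gray
    C gray
      H gray
        H→F: F black — skip
      H black
      A gray
        B gray
          B→D: D is gray → back edge
Back edge closes the cycle D → G → C → A → B → D; its vertices are {A, B, C, D, G}.

A, B, C, D, G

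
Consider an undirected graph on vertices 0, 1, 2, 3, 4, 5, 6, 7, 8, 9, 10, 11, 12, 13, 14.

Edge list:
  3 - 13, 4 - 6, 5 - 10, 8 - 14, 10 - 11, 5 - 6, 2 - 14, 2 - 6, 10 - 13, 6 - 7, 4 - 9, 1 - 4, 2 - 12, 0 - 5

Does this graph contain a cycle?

No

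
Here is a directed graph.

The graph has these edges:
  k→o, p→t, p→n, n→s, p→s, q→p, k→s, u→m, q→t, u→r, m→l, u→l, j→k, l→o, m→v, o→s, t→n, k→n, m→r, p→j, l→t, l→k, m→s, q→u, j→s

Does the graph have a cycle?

No

DFS with white/gray/black marking, starting from q:
q gray
  p gray
    s gray
    s black
    t gray
      n gray
        n→s: s black — skip
      n black
    t black
    p→n: n black — skip
    j gray
      k gray
        k→s: s black — skip
        k→n: n black — skip
        o gray
          o→s: s black — skip
        o black
      k black
      j→s: s black — skip
    j black
  p black
  u gray
    m gray
      v gray
      v black
      m→s: s black — skip
      l gray
        l→k: k black — skip
        l→t: t black — skip
        l→o: o black — skip
      l black
      r gray
      r black
    m black
    u→r: r black — skip
    u→l: l black — skip
  u black
  q→t: t black — skip
q black
Every edge goes to a white or black vertex — no back edge, so the graph is acyclic.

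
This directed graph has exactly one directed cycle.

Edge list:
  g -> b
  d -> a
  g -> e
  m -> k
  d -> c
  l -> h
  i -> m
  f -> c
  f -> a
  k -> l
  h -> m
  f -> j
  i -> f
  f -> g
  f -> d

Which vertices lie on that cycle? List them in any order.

h, k, l, m

DFS with gray/black marking from m:
m gray
  k gray
    l gray
      h gray
        h→m: m is gray → back edge
Back edge closes the cycle m → k → l → h → m; its vertices are {h, k, l, m}.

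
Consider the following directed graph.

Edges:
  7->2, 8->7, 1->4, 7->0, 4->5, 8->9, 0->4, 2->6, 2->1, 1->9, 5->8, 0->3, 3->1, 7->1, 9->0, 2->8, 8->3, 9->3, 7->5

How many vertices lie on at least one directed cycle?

9

A vertex is on a directed cycle iff it belongs to a strongly connected component of size ≥ 2 (or has a self-loop).
The vertices on cycles are {0, 1, 2, 3, 4, 5, 7, 8, 9} — 9 in total.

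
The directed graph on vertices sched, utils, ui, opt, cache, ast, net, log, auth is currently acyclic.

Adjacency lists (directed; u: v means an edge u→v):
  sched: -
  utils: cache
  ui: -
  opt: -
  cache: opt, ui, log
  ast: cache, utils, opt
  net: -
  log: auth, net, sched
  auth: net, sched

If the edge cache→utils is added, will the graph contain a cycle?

Adding cache→utils creates a cycle iff utils can already reach cache.
Path from utils: utils → cache.
So utils → … → cache → utils is a cycle.

Yes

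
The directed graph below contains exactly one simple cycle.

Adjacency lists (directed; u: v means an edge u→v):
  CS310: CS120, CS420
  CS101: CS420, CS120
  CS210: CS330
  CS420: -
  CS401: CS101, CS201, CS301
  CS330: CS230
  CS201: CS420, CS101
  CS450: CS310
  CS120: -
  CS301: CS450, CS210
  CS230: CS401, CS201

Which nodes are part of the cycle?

CS210, CS230, CS301, CS330, CS401

DFS with gray/black marking from CS230:
CS230 gray
  CS401 gray
    CS101 gray
      CS420 gray
      CS420 black
      CS120 gray
      CS120 black
    CS101 black
    CS201 gray
      CS201→CS420: CS420 black — skip
      CS201→CS101: CS101 black — skip
    CS201 black
    CS301 gray
      CS450 gray
        CS310 gray
          CS310→CS120: CS120 black — skip
          CS310→CS420: CS420 black — skip
        CS310 black
      CS450 black
      CS210 gray
        CS330 gray
          CS330→CS230: CS230 is gray → back edge
Back edge closes the cycle CS230 → CS401 → CS301 → CS210 → CS330 → CS230; its vertices are {CS210, CS230, CS301, CS330, CS401}.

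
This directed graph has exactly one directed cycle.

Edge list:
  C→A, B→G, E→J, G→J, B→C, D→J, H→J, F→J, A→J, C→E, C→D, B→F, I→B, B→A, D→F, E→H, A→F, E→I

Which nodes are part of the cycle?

DFS with gray/black marking from B:
B gray
  G gray
    J gray
    J black
  G black
  F gray
    F→J: J black — skip
  F black
  C gray
    A gray
      A→J: J black — skip
      A→F: F black — skip
    A black
    D gray
      D→J: J black — skip
      D→F: F black — skip
    D black
    E gray
      I gray
        I→B: B is gray → back edge
Back edge closes the cycle B → C → E → I → B; its vertices are {B, C, E, I}.

B, C, E, I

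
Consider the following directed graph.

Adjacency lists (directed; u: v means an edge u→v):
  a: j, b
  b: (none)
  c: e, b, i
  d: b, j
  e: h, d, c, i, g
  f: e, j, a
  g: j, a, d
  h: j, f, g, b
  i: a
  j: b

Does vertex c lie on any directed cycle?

Yes

c is on a cycle iff c can reach itself via ≥1 edge.
c → e → c — yes.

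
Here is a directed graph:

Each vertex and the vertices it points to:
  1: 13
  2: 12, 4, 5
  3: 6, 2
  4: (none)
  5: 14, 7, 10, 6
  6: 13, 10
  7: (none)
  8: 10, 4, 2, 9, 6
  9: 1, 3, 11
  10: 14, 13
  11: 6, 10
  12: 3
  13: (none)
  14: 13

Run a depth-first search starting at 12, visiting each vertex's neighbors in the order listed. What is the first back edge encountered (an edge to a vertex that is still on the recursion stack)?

2->12

DFS from 12 (visiting each vertex's neighbors in the order listed); mark gray on enter, black on exit:
12 gray
  3 gray
    6 gray
      13 gray
      13 black
      10 gray
        14 gray
          14→13: 13 black — skip
        14 black
        10→13: 13 black — skip
      10 black
    6 black
    2 gray
      2→12: 12 is gray → back edge
First back edge: 2 → 12.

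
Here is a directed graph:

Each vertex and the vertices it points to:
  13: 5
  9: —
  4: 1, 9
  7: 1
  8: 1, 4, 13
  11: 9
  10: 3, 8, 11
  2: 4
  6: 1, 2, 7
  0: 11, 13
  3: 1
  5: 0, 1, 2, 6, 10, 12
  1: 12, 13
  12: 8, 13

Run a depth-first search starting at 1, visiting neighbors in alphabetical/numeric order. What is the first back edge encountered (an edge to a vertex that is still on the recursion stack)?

DFS from 1 (visiting neighbors in alphabetical/numeric order); mark gray on enter, black on exit:
1 gray
  12 gray
    8 gray
      8→1: 1 is gray → back edge
First back edge: 8 → 1.

8→1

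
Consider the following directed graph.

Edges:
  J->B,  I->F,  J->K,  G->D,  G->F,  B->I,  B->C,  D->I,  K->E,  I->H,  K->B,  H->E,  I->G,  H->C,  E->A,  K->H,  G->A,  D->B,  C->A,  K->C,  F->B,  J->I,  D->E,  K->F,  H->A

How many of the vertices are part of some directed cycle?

5

A vertex is on a directed cycle iff it belongs to a strongly connected component of size ≥ 2 (or has a self-loop).
The vertices on cycles are {B, D, F, G, I} — 5 in total.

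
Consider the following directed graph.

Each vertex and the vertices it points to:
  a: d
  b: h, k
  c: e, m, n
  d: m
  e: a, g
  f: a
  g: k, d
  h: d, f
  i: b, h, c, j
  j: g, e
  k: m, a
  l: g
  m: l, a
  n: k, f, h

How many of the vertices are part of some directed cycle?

6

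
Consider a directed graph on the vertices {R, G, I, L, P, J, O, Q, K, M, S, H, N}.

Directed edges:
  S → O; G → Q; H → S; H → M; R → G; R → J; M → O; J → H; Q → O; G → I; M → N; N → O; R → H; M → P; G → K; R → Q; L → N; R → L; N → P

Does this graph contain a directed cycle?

No

DFS with white/gray/black marking, starting from P:
P gray
P black
R gray
  Q gray
    O gray
    O black
  Q black
  H gray
    M gray
      N gray
        N→O: O black — skip
        N→P: P black — skip
      N black
      M→O: O black — skip
      M→P: P black — skip
    M black
    S gray
      S→O: O black — skip
    S black
  H black
  L gray
    L→N: N black — skip
  L black
  J gray
    J→H: H black — skip
  J black
  G gray
    G→Q: Q black — skip
    K gray
    K black
    I gray
    I black
  G black
R black
Every edge goes to a white or black vertex — no back edge, so the graph is acyclic.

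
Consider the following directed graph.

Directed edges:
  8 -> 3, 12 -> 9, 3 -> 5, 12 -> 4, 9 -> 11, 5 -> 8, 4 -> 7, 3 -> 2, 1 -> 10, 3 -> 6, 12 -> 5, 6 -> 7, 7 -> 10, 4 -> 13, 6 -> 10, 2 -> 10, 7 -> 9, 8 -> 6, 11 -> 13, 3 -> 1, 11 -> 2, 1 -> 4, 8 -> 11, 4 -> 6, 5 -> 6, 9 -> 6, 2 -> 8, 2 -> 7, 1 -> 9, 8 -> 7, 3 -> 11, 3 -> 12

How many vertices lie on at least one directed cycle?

11

A vertex is on a directed cycle iff it belongs to a strongly connected component of size ≥ 2 (or has a self-loop).
The vertices on cycles are {1, 2, 3, 4, 5, 6, 7, 8, 9, 11, 12} — 11 in total.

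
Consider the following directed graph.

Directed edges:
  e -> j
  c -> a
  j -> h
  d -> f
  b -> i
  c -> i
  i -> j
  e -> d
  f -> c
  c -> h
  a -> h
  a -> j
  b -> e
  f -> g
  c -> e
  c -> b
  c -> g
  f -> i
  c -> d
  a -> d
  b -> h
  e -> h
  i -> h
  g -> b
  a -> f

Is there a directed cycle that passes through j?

j lies on a cycle iff there is a path from j back to itself.
Exploring from j, it never reaches itself; equivalently, its strongly connected component is a singleton.

No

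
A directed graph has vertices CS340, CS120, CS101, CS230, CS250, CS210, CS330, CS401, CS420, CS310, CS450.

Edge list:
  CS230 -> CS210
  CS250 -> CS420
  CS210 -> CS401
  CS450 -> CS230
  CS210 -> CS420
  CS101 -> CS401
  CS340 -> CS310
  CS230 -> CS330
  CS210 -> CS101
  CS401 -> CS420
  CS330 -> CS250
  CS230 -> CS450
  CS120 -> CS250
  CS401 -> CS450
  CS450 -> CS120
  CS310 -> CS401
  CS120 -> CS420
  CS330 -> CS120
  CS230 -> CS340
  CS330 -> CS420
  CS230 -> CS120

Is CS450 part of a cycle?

CS450 is on a cycle iff CS450 can reach itself via ≥1 edge.
CS450 → CS230 → CS450 — yes.

Yes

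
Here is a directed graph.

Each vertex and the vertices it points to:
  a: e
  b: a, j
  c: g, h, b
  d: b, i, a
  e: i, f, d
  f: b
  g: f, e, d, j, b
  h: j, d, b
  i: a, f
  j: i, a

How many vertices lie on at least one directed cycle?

7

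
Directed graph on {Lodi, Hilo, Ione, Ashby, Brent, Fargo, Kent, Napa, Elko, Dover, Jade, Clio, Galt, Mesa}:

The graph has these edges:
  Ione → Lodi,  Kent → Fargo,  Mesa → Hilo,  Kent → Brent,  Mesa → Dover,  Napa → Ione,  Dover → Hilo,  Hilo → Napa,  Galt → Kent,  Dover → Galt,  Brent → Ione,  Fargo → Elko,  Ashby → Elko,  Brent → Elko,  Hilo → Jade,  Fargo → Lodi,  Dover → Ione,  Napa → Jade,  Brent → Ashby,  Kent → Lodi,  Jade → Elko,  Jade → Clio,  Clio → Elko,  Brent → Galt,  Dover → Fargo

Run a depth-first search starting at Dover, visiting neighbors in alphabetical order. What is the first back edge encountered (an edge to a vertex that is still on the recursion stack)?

Brent->Galt

DFS from Dover (visiting neighbors in alphabetical order); mark gray on enter, black on exit:
Dover gray
  Fargo gray
    Elko gray
    Elko black
    Lodi gray
    Lodi black
  Fargo black
  Galt gray
    Kent gray
      Brent gray
        Ashby gray
          Ashby→Elko: Elko black — skip
        Ashby black
        Brent→Elko: Elko black — skip
        Brent→Galt: Galt is gray → back edge
First back edge: Brent → Galt.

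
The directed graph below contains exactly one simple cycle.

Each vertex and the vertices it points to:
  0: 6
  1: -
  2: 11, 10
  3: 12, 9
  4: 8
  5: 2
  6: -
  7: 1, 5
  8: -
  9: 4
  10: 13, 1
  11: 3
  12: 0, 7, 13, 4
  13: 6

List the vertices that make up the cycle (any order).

DFS with gray/black marking from 5:
5 gray
  2 gray
    11 gray
      3 gray
        12 gray
          0 gray
            6 gray
            6 black
          0 black
          7 gray
            1 gray
            1 black
            7→5: 5 is gray → back edge
Back edge closes the cycle 5 → 2 → 11 → 3 → 12 → 7 → 5; its vertices are {2, 3, 5, 7, 11, 12}.

2, 3, 5, 7, 11, 12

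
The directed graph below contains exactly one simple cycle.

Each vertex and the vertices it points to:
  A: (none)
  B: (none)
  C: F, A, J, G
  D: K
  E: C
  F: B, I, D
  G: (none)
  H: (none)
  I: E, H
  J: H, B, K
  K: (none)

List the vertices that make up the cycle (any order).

C, E, F, I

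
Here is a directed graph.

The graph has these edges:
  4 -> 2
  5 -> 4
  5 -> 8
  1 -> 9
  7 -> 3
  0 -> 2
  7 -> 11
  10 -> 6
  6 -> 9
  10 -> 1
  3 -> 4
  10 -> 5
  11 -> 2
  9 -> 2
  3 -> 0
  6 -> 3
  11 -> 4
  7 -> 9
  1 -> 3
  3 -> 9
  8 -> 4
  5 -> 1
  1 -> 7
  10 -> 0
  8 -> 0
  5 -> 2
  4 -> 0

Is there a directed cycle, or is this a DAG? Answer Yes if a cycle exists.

No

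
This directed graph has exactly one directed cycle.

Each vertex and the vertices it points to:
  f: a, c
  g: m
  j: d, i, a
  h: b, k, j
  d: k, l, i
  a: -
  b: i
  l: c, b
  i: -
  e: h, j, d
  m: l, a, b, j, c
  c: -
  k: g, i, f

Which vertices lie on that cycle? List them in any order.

d, g, j, k, m

DFS with gray/black marking from d:
d gray
  k gray
    g gray
      m gray
        l gray
          c gray
          c black
          b gray
            i gray
            i black
          b black
        l black
        a gray
        a black
        m→b: b black — skip
        j gray
          j→d: d is gray → back edge
Back edge closes the cycle d → k → g → m → j → d; its vertices are {d, g, j, k, m}.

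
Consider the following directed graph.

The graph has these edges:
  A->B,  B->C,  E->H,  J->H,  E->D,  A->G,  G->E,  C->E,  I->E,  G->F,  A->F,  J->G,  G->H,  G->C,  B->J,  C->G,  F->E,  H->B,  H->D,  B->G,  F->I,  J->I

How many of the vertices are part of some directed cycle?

8

A vertex is on a directed cycle iff it belongs to a strongly connected component of size ≥ 2 (or has a self-loop).
The vertices on cycles are {B, C, E, F, G, H, I, J} — 8 in total.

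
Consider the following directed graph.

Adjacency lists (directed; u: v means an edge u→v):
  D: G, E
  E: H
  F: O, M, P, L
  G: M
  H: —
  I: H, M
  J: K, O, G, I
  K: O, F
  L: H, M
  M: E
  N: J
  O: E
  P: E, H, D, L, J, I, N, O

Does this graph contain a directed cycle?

DFS with white/gray/black marking, starting from F:
F gray
  O gray
    E gray
      H gray
      H black
    E black
  O black
  M gray
    M→E: E black — skip
  M black
  P gray
    P→E: E black — skip
    P→H: H black — skip
    D gray
      G gray
        G→M: M black — skip
      G black
      D→E: E black — skip
    D black
    L gray
      L→H: H black — skip
      L→M: M black — skip
    L black
    J gray
      K gray
        K→O: O black — skip
        K→F: F is gray → back edge
Back edge found, so a cycle exists: F → P → J → K → F.

Yes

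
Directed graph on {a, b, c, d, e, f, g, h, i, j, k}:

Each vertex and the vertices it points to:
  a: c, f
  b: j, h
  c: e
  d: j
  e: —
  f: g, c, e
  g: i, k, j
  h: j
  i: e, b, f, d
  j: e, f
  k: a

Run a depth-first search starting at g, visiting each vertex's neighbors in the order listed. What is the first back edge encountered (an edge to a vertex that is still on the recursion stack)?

f→g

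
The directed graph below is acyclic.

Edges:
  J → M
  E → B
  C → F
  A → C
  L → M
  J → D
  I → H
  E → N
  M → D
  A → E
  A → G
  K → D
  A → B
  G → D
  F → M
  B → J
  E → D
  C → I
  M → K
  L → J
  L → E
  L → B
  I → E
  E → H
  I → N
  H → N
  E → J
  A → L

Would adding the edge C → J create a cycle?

Adding C→J creates a cycle iff J can already reach C.
Explore from J: no path reaches C. The graph stays acyclic.

No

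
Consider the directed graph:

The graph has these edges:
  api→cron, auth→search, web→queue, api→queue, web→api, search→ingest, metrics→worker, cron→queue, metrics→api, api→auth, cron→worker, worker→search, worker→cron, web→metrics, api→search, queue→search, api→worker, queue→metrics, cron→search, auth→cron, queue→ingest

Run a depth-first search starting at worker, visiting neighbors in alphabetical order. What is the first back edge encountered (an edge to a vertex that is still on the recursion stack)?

DFS from worker (visiting neighbors in alphabetical order); mark gray on enter, black on exit:
worker gray
  cron gray
    queue gray
      ingest gray
      ingest black
      metrics gray
        api gray
          auth gray
            auth→cron: cron is gray → back edge
First back edge: auth → cron.

auth->cron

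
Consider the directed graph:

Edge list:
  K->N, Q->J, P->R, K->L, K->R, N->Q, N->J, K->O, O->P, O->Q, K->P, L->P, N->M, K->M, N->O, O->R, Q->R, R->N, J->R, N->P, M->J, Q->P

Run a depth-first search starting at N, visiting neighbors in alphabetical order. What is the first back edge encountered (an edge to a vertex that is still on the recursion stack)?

R->N

DFS from N (visiting neighbors in alphabetical order); mark gray on enter, black on exit:
N gray
  J gray
    R gray
      R→N: N is gray → back edge
First back edge: R → N.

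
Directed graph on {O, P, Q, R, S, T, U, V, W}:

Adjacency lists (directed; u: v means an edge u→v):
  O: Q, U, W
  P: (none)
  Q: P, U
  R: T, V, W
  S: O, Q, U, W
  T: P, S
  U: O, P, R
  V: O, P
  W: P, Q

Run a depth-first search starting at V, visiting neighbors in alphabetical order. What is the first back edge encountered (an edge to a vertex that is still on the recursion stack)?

U→O

DFS from V (visiting neighbors in alphabetical order); mark gray on enter, black on exit:
V gray
  O gray
    Q gray
      P gray
      P black
      U gray
        U→O: O is gray → back edge
First back edge: U → O.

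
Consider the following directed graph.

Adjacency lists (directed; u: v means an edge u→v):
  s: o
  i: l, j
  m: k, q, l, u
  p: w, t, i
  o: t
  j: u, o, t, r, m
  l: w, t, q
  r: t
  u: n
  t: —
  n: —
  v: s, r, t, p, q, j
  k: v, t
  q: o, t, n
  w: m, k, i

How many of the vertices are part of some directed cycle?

A vertex is on a directed cycle iff it belongs to a strongly connected component of size ≥ 2 (or has a self-loop).
The vertices on cycles are {i, j, k, l, m, p, v, w} — 8 in total.

8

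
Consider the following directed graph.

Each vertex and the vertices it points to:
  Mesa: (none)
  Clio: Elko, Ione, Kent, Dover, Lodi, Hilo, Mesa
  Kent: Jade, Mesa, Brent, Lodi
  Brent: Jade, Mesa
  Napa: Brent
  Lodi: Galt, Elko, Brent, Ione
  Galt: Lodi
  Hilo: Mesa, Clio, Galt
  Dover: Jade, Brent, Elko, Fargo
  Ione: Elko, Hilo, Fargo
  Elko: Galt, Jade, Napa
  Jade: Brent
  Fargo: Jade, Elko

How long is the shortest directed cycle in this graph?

For each vertex v, BFS finds the shortest path from v back to v.
The shortest such closed walk is Clio → Hilo → Clio, length 2.

2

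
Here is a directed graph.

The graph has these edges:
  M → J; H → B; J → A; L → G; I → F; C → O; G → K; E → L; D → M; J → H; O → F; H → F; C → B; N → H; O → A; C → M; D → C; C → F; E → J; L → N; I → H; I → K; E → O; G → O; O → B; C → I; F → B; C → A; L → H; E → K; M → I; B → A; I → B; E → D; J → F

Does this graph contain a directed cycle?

No

DFS with white/gray/black marking, starting from O:
O gray
  A gray
  A black
  B gray
    B→A: A black — skip
  B black
  F gray
    F→B: B black — skip
  F black
O black
C gray
  M gray
    I gray
      I→B: B black — skip
      H gray
        H→B: B black — skip
        H→F: F black — skip
      H black
      I→F: F black — skip
      K gray
      K black
    I black
    J gray
      J→A: A black — skip
      J→F: F black — skip
      J→H: H black — skip
    J black
  M black
  C→A: A black — skip
  C→B: B black — skip
  C→F: F black — skip
  C→O: O black — skip
  C→I: I black — skip
C black
D gray
  D→M: M black — skip
  D→C: C black — skip
D black
E gray
  E→O: O black — skip
  E→D: D black — skip
  L gray
    G gray
      G→O: O black — skip
      G→K: K black — skip
    G black
    N gray
      N→H: H black — skip
    N black
    L→H: H black — skip
  L black
  E→J: J black — skip
  E→K: K black — skip
E black
Every edge goes to a white or black vertex — no back edge, so the graph is acyclic.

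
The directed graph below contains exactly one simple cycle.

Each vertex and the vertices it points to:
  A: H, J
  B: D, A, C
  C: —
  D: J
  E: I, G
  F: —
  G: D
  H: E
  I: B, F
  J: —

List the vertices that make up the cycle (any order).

A, B, E, H, I

DFS with gray/black marking from E:
E gray
  I gray
    B gray
      D gray
        J gray
        J black
      D black
      A gray
        H gray
          H→E: E is gray → back edge
Back edge closes the cycle E → I → B → A → H → E; its vertices are {A, B, E, H, I}.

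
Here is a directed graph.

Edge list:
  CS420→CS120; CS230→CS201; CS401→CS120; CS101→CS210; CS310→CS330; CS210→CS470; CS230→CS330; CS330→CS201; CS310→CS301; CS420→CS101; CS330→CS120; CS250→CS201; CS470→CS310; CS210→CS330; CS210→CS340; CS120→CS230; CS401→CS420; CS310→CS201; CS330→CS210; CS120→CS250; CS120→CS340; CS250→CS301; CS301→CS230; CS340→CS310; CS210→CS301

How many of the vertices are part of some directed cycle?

A vertex is on a directed cycle iff it belongs to a strongly connected component of size ≥ 2 (or has a self-loop).
The vertices on cycles are {CS120, CS210, CS230, CS250, CS301, CS310, CS330, CS340, CS470} — 9 in total.

9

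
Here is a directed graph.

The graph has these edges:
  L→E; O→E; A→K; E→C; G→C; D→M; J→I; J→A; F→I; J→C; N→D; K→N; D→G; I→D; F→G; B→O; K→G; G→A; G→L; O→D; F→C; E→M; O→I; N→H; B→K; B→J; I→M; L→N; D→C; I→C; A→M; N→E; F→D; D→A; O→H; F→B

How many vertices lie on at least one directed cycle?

A vertex is on a directed cycle iff it belongs to a strongly connected component of size ≥ 2 (or has a self-loop).
The vertices on cycles are {A, D, G, K, L, N} — 6 in total.

6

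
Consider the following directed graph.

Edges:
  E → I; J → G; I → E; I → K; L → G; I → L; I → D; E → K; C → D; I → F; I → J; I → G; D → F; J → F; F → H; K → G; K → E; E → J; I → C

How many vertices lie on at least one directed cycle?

3

A vertex is on a directed cycle iff it belongs to a strongly connected component of size ≥ 2 (or has a self-loop).
The vertices on cycles are {E, I, K} — 3 in total.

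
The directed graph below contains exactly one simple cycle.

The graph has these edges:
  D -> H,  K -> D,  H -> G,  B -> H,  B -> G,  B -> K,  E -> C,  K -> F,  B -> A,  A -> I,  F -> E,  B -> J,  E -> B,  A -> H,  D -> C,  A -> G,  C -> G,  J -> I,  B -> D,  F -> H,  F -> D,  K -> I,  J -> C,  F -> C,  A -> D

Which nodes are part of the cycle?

B, E, F, K

DFS with gray/black marking from B:
B gray
  D gray
    H gray
      G gray
      G black
    H black
    C gray
      C→G: G black — skip
    C black
  D black
  J gray
    I gray
    I black
    J→C: C black — skip
  J black
  B→G: G black — skip
  K gray
    K→I: I black — skip
    K→D: D black — skip
    F gray
      F→C: C black — skip
      E gray
        E→C: C black — skip
        E→B: B is gray → back edge
Back edge closes the cycle B → K → F → E → B; its vertices are {B, E, F, K}.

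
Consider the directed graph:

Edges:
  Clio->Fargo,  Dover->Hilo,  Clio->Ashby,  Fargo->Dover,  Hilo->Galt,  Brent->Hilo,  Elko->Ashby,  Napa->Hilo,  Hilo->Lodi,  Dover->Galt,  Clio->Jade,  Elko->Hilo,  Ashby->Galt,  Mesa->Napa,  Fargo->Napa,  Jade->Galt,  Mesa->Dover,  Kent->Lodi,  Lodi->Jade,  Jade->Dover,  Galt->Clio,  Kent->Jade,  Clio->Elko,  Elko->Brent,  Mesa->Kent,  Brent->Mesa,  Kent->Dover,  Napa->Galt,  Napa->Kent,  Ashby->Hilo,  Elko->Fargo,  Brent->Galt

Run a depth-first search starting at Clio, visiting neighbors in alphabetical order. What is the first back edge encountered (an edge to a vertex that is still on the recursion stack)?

Galt->Clio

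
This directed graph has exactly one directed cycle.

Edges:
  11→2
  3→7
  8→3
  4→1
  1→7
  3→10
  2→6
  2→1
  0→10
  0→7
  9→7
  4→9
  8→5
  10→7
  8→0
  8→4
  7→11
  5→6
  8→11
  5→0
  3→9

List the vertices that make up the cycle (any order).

1, 2, 7, 11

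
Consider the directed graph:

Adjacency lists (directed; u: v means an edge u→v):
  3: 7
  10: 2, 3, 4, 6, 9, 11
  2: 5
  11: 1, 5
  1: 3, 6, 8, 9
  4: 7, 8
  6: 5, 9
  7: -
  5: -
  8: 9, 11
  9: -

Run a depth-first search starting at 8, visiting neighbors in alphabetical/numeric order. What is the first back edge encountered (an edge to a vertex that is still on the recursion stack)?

DFS from 8 (visiting neighbors in alphabetical/numeric order); mark gray on enter, black on exit:
8 gray
  9 gray
  9 black
  11 gray
    1 gray
      3 gray
        7 gray
        7 black
      3 black
      6 gray
        5 gray
        5 black
        6→9: 9 black — skip
      6 black
      1→8: 8 is gray → back edge
First back edge: 1 → 8.

1→8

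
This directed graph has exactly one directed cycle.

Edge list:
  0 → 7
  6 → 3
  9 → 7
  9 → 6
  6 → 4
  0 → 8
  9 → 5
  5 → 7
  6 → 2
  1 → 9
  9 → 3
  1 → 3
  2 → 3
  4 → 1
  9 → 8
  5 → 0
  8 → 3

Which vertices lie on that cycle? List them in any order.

1, 4, 6, 9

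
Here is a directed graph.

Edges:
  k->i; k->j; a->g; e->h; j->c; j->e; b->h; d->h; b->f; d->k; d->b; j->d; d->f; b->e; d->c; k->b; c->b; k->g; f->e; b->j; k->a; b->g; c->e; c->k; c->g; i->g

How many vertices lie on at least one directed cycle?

5

A vertex is on a directed cycle iff it belongs to a strongly connected component of size ≥ 2 (or has a self-loop).
The vertices on cycles are {b, c, d, j, k} — 5 in total.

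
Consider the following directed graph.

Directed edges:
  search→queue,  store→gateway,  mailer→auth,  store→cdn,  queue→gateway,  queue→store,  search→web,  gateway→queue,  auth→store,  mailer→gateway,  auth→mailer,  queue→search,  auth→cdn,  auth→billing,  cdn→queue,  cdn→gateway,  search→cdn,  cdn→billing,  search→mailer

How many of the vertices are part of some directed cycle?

7

A vertex is on a directed cycle iff it belongs to a strongly connected component of size ≥ 2 (or has a self-loop).
The vertices on cycles are {cdn, auth, queue, store, mailer, search, gateway} — 7 in total.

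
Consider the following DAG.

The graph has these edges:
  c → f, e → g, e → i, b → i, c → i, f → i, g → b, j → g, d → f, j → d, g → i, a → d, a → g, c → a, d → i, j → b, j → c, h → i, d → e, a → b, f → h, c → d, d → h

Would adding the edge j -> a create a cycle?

No

Adding j→a creates a cycle iff a can already reach j.
Explore from a: no path reaches j. The graph stays acyclic.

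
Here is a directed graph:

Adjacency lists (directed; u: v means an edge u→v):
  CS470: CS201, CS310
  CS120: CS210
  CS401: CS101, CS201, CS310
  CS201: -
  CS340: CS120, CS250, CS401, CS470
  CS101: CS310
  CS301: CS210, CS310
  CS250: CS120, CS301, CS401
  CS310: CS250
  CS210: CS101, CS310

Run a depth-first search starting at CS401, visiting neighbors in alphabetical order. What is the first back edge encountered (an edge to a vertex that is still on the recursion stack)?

DFS from CS401 (visiting neighbors in alphabetical order); mark gray on enter, black on exit:
CS401 gray
  CS101 gray
    CS310 gray
      CS250 gray
        CS120 gray
          CS210 gray
            CS210→CS101: CS101 is gray → back edge
First back edge: CS210 → CS101.

CS210→CS101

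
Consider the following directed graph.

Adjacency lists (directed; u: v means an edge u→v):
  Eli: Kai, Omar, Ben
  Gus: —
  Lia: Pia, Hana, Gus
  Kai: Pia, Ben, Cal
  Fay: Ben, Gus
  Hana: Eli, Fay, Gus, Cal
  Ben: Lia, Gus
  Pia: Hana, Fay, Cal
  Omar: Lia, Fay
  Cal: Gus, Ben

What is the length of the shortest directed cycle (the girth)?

4

For each vertex v, BFS finds the shortest path from v back to v.
The shortest such closed walk is Eli → Omar → Lia → Hana → Eli, length 4.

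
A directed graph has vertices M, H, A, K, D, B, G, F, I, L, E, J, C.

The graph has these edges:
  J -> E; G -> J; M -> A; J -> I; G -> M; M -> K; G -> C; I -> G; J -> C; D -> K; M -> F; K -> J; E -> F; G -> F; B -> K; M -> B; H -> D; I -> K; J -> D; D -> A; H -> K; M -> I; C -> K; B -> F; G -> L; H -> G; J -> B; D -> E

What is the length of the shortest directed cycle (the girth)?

For each vertex v, BFS finds the shortest path from v back to v.
The shortest such closed walk is G → M → I → G, length 3.

3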